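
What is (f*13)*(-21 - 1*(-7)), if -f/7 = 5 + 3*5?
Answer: 25480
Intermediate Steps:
f = -140 (f = -7*(5 + 3*5) = -7*(5 + 15) = -7*20 = -140)
(f*13)*(-21 - 1*(-7)) = (-140*13)*(-21 - 1*(-7)) = -1820*(-21 + 7) = -1820*(-14) = 25480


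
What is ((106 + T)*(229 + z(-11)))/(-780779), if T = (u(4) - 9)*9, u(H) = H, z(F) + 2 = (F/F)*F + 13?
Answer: -13969/780779 ≈ -0.017891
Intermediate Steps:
z(F) = 11 + F (z(F) = -2 + ((F/F)*F + 13) = -2 + (1*F + 13) = -2 + (F + 13) = -2 + (13 + F) = 11 + F)
T = -45 (T = (4 - 9)*9 = -5*9 = -45)
((106 + T)*(229 + z(-11)))/(-780779) = ((106 - 45)*(229 + (11 - 11)))/(-780779) = (61*(229 + 0))*(-1/780779) = (61*229)*(-1/780779) = 13969*(-1/780779) = -13969/780779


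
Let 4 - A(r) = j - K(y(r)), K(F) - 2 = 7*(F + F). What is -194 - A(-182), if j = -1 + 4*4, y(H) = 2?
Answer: -213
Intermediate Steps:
K(F) = 2 + 14*F (K(F) = 2 + 7*(F + F) = 2 + 7*(2*F) = 2 + 14*F)
j = 15 (j = -1 + 16 = 15)
A(r) = 19 (A(r) = 4 - (15 - (2 + 14*2)) = 4 - (15 - (2 + 28)) = 4 - (15 - 1*30) = 4 - (15 - 30) = 4 - 1*(-15) = 4 + 15 = 19)
-194 - A(-182) = -194 - 1*19 = -194 - 19 = -213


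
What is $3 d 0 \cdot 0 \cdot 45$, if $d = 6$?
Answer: $0$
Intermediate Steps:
$3 d 0 \cdot 0 \cdot 45 = 3 \cdot 6 \cdot 0 \cdot 0 \cdot 45 = 3 \cdot 0 \cdot 0 \cdot 45 = 3 \cdot 0 \cdot 45 = 0 \cdot 45 = 0$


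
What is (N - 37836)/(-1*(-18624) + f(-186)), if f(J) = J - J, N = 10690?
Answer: -13573/9312 ≈ -1.4576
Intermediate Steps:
f(J) = 0
(N - 37836)/(-1*(-18624) + f(-186)) = (10690 - 37836)/(-1*(-18624) + 0) = -27146/(18624 + 0) = -27146/18624 = -27146*1/18624 = -13573/9312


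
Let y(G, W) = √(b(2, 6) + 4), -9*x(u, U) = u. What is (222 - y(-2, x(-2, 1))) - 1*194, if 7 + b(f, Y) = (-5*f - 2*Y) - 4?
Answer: 28 - I*√29 ≈ 28.0 - 5.3852*I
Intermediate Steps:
b(f, Y) = -11 - 5*f - 2*Y (b(f, Y) = -7 + ((-5*f - 2*Y) - 4) = -7 + (-4 - 5*f - 2*Y) = -11 - 5*f - 2*Y)
x(u, U) = -u/9
y(G, W) = I*√29 (y(G, W) = √((-11 - 5*2 - 2*6) + 4) = √((-11 - 10 - 12) + 4) = √(-33 + 4) = √(-29) = I*√29)
(222 - y(-2, x(-2, 1))) - 1*194 = (222 - I*√29) - 1*194 = (222 - I*√29) - 194 = 28 - I*√29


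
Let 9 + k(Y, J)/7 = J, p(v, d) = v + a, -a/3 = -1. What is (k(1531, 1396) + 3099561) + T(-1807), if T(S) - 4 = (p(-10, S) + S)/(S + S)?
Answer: 5618459025/1807 ≈ 3.1093e+6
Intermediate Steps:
a = 3 (a = -3*(-1) = 3)
p(v, d) = 3 + v (p(v, d) = v + 3 = 3 + v)
k(Y, J) = -63 + 7*J
T(S) = 4 + (-7 + S)/(2*S) (T(S) = 4 + ((3 - 10) + S)/(S + S) = 4 + (-7 + S)/((2*S)) = 4 + (-7 + S)*(1/(2*S)) = 4 + (-7 + S)/(2*S))
(k(1531, 1396) + 3099561) + T(-1807) = ((-63 + 7*1396) + 3099561) + (½)*(-7 + 9*(-1807))/(-1807) = ((-63 + 9772) + 3099561) + (½)*(-1/1807)*(-7 - 16263) = (9709 + 3099561) + (½)*(-1/1807)*(-16270) = 3109270 + 8135/1807 = 5618459025/1807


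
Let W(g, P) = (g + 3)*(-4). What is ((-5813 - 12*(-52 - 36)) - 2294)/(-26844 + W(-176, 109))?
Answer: 7051/26152 ≈ 0.26962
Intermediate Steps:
W(g, P) = -12 - 4*g (W(g, P) = (3 + g)*(-4) = -12 - 4*g)
((-5813 - 12*(-52 - 36)) - 2294)/(-26844 + W(-176, 109)) = ((-5813 - 12*(-52 - 36)) - 2294)/(-26844 + (-12 - 4*(-176))) = ((-5813 - 12*(-88)) - 2294)/(-26844 + (-12 + 704)) = ((-5813 - 1*(-1056)) - 2294)/(-26844 + 692) = ((-5813 + 1056) - 2294)/(-26152) = (-4757 - 2294)*(-1/26152) = -7051*(-1/26152) = 7051/26152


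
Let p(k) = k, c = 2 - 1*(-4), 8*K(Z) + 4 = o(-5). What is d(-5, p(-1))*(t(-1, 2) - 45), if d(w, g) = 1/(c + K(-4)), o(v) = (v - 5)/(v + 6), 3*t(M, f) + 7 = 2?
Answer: -560/51 ≈ -10.980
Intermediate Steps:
t(M, f) = -5/3 (t(M, f) = -7/3 + (⅓)*2 = -7/3 + ⅔ = -5/3)
o(v) = (-5 + v)/(6 + v)
K(Z) = -7/4 (K(Z) = -½ + ((-5 - 5)/(6 - 5))/8 = -½ + (-10/1)/8 = -½ + (1*(-10))/8 = -½ + (⅛)*(-10) = -½ - 5/4 = -7/4)
c = 6 (c = 2 + 4 = 6)
d(w, g) = 4/17 (d(w, g) = 1/(6 - 7/4) = 1/(17/4) = 4/17)
d(-5, p(-1))*(t(-1, 2) - 45) = 4*(-5/3 - 45)/17 = (4/17)*(-140/3) = -560/51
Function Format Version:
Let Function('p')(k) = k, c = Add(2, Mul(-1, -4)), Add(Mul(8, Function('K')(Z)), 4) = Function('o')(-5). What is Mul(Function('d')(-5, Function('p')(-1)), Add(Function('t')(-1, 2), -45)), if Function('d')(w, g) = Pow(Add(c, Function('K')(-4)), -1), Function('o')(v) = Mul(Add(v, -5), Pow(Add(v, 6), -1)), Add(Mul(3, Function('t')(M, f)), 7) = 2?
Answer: Rational(-560, 51) ≈ -10.980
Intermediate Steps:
Function('t')(M, f) = Rational(-5, 3) (Function('t')(M, f) = Add(Rational(-7, 3), Mul(Rational(1, 3), 2)) = Add(Rational(-7, 3), Rational(2, 3)) = Rational(-5, 3))
Function('o')(v) = Mul(Pow(Add(6, v), -1), Add(-5, v)) (Function('o')(v) = Mul(Add(-5, v), Pow(Add(6, v), -1)) = Mul(Pow(Add(6, v), -1), Add(-5, v)))
Function('K')(Z) = Rational(-7, 4) (Function('K')(Z) = Add(Rational(-1, 2), Mul(Rational(1, 8), Mul(Pow(Add(6, -5), -1), Add(-5, -5)))) = Add(Rational(-1, 2), Mul(Rational(1, 8), Mul(Pow(1, -1), -10))) = Add(Rational(-1, 2), Mul(Rational(1, 8), Mul(1, -10))) = Add(Rational(-1, 2), Mul(Rational(1, 8), -10)) = Add(Rational(-1, 2), Rational(-5, 4)) = Rational(-7, 4))
c = 6 (c = Add(2, 4) = 6)
Function('d')(w, g) = Rational(4, 17) (Function('d')(w, g) = Pow(Add(6, Rational(-7, 4)), -1) = Pow(Rational(17, 4), -1) = Rational(4, 17))
Mul(Function('d')(-5, Function('p')(-1)), Add(Function('t')(-1, 2), -45)) = Mul(Rational(4, 17), Add(Rational(-5, 3), -45)) = Mul(Rational(4, 17), Rational(-140, 3)) = Rational(-560, 51)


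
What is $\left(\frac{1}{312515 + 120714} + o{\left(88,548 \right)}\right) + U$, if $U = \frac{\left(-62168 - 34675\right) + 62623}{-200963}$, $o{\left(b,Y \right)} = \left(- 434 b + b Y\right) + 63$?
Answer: $\frac{878915805522408}{87062999527} \approx 10095.0$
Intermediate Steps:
$o{\left(b,Y \right)} = 63 - 434 b + Y b$ ($o{\left(b,Y \right)} = \left(- 434 b + Y b\right) + 63 = 63 - 434 b + Y b$)
$U = \frac{34220}{200963}$ ($U = \left(-96843 + 62623\right) \left(- \frac{1}{200963}\right) = \left(-34220\right) \left(- \frac{1}{200963}\right) = \frac{34220}{200963} \approx 0.17028$)
$\left(\frac{1}{312515 + 120714} + o{\left(88,548 \right)}\right) + U = \left(\frac{1}{312515 + 120714} + \left(63 - 38192 + 548 \cdot 88\right)\right) + \frac{34220}{200963} = \left(\frac{1}{433229} + \left(63 - 38192 + 48224\right)\right) + \frac{34220}{200963} = \left(\frac{1}{433229} + 10095\right) + \frac{34220}{200963} = \frac{4373446756}{433229} + \frac{34220}{200963} = \frac{878915805522408}{87062999527}$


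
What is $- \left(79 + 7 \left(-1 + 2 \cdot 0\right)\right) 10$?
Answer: $-720$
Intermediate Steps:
$- \left(79 + 7 \left(-1 + 2 \cdot 0\right)\right) 10 = - \left(79 + 7 \left(-1 + 0\right)\right) 10 = - \left(79 + 7 \left(-1\right)\right) 10 = - \left(79 - 7\right) 10 = - 72 \cdot 10 = \left(-1\right) 720 = -720$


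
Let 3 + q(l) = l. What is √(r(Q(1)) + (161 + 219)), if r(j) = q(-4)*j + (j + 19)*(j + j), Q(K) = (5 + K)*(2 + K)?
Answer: √1586 ≈ 39.825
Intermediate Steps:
q(l) = -3 + l
Q(K) = (2 + K)*(5 + K)
r(j) = -7*j + 2*j*(19 + j) (r(j) = (-3 - 4)*j + (j + 19)*(j + j) = -7*j + (19 + j)*(2*j) = -7*j + 2*j*(19 + j))
√(r(Q(1)) + (161 + 219)) = √((10 + 1² + 7*1)*(31 + 2*(10 + 1² + 7*1)) + (161 + 219)) = √((10 + 1 + 7)*(31 + 2*(10 + 1 + 7)) + 380) = √(18*(31 + 2*18) + 380) = √(18*(31 + 36) + 380) = √(18*67 + 380) = √(1206 + 380) = √1586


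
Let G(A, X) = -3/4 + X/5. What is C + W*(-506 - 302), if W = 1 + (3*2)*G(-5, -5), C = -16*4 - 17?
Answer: 7595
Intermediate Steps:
C = -81 (C = -64 - 17 = -81)
G(A, X) = -¾ + X/5 (G(A, X) = -3*¼ + X*(⅕) = -¾ + X/5)
W = -19/2 (W = 1 + (3*2)*(-¾ + (⅕)*(-5)) = 1 + 6*(-¾ - 1) = 1 + 6*(-7/4) = 1 - 21/2 = -19/2 ≈ -9.5000)
C + W*(-506 - 302) = -81 - 19*(-506 - 302)/2 = -81 - 19/2*(-808) = -81 + 7676 = 7595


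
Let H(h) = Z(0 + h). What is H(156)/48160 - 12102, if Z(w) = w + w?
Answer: -72854001/6020 ≈ -12102.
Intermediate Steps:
Z(w) = 2*w
H(h) = 2*h (H(h) = 2*(0 + h) = 2*h)
H(156)/48160 - 12102 = (2*156)/48160 - 12102 = 312*(1/48160) - 12102 = 39/6020 - 12102 = -72854001/6020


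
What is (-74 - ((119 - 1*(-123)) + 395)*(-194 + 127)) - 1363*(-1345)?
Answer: 1875840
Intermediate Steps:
(-74 - ((119 - 1*(-123)) + 395)*(-194 + 127)) - 1363*(-1345) = (-74 - ((119 + 123) + 395)*(-67)) + 1833235 = (-74 - (242 + 395)*(-67)) + 1833235 = (-74 - 637*(-67)) + 1833235 = (-74 - 1*(-42679)) + 1833235 = (-74 + 42679) + 1833235 = 42605 + 1833235 = 1875840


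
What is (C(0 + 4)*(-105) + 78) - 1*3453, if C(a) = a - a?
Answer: -3375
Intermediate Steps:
C(a) = 0
(C(0 + 4)*(-105) + 78) - 1*3453 = (0*(-105) + 78) - 1*3453 = (0 + 78) - 3453 = 78 - 3453 = -3375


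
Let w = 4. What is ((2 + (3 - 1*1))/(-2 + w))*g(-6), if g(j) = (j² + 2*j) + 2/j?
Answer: 142/3 ≈ 47.333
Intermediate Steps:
g(j) = j² + 2*j + 2/j
((2 + (3 - 1*1))/(-2 + w))*g(-6) = ((2 + (3 - 1*1))/(-2 + 4))*((2 + (-6)²*(2 - 6))/(-6)) = ((2 + (3 - 1))/2)*(-(2 + 36*(-4))/6) = ((2 + 2)*(½))*(-(2 - 144)/6) = (4*(½))*(-⅙*(-142)) = 2*(71/3) = 142/3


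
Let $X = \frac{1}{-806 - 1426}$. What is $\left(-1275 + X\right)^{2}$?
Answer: $\frac{8098583331601}{4981824} \approx 1.6256 \cdot 10^{6}$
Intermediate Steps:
$X = - \frac{1}{2232}$ ($X = \frac{1}{-2232} = - \frac{1}{2232} \approx -0.00044803$)
$\left(-1275 + X\right)^{2} = \left(-1275 - \frac{1}{2232}\right)^{2} = \left(- \frac{2845801}{2232}\right)^{2} = \frac{8098583331601}{4981824}$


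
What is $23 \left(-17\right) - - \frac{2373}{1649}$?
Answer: $- \frac{642386}{1649} \approx -389.56$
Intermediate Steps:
$23 \left(-17\right) - - \frac{2373}{1649} = -391 - \left(-2373\right) \frac{1}{1649} = -391 - - \frac{2373}{1649} = -391 + \frac{2373}{1649} = - \frac{642386}{1649}$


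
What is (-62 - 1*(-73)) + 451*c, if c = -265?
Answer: -119504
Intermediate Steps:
(-62 - 1*(-73)) + 451*c = (-62 - 1*(-73)) + 451*(-265) = (-62 + 73) - 119515 = 11 - 119515 = -119504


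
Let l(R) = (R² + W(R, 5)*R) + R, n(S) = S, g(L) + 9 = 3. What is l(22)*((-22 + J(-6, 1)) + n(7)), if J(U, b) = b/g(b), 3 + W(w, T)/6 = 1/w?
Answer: -5278/3 ≈ -1759.3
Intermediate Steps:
W(w, T) = -18 + 6/w (W(w, T) = -18 + 6*(1/w) = -18 + 6/w)
g(L) = -6 (g(L) = -9 + 3 = -6)
J(U, b) = -b/6 (J(U, b) = b/(-6) = b*(-⅙) = -b/6)
l(R) = R + R² + R*(-18 + 6/R) (l(R) = (R² + (-18 + 6/R)*R) + R = (R² + R*(-18 + 6/R)) + R = R + R² + R*(-18 + 6/R))
l(22)*((-22 + J(-6, 1)) + n(7)) = (6 + 22*(-17 + 22))*((-22 - ⅙*1) + 7) = (6 + 22*5)*((-22 - ⅙) + 7) = (6 + 110)*(-133/6 + 7) = 116*(-91/6) = -5278/3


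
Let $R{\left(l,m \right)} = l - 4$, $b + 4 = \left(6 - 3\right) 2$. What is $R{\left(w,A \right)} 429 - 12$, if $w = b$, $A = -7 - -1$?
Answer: $-870$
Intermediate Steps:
$A = -6$ ($A = -7 + 1 = -6$)
$b = 2$ ($b = -4 + \left(6 - 3\right) 2 = -4 + 3 \cdot 2 = -4 + 6 = 2$)
$w = 2$
$R{\left(l,m \right)} = -4 + l$ ($R{\left(l,m \right)} = l - 4 = -4 + l$)
$R{\left(w,A \right)} 429 - 12 = \left(-4 + 2\right) 429 - 12 = \left(-2\right) 429 - 12 = -858 - 12 = -870$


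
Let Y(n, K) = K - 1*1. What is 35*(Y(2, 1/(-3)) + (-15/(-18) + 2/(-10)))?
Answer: -49/2 ≈ -24.500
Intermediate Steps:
Y(n, K) = -1 + K (Y(n, K) = K - 1 = -1 + K)
35*(Y(2, 1/(-3)) + (-15/(-18) + 2/(-10))) = 35*((-1 + 1/(-3)) + (-15/(-18) + 2/(-10))) = 35*((-1 - ⅓) + (-15*(-1/18) + 2*(-⅒))) = 35*(-4/3 + (⅚ - ⅕)) = 35*(-4/3 + 19/30) = 35*(-7/10) = -49/2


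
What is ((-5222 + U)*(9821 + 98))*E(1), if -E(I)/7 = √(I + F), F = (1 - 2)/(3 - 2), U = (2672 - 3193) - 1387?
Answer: 0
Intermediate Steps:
U = -1908 (U = -521 - 1387 = -1908)
F = -1 (F = -1/1 = -1*1 = -1)
E(I) = -7*√(-1 + I) (E(I) = -7*√(I - 1) = -7*√(-1 + I))
((-5222 + U)*(9821 + 98))*E(1) = ((-5222 - 1908)*(9821 + 98))*(-7*√(-1 + 1)) = (-7130*9919)*(-7*√0) = -(-495057290)*0 = -70722470*0 = 0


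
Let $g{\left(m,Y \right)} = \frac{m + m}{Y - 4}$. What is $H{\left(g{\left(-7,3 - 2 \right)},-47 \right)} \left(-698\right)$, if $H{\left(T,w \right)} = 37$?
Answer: $-25826$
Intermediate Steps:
$g{\left(m,Y \right)} = \frac{2 m}{-4 + Y}$
$H{\left(g{\left(-7,3 - 2 \right)},-47 \right)} \left(-698\right) = 37 \left(-698\right) = -25826$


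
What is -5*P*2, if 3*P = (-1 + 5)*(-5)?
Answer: 200/3 ≈ 66.667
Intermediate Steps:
P = -20/3 (P = ((-1 + 5)*(-5))/3 = (4*(-5))/3 = (⅓)*(-20) = -20/3 ≈ -6.6667)
-5*P*2 = -5*(-20/3)*2 = (100/3)*2 = 200/3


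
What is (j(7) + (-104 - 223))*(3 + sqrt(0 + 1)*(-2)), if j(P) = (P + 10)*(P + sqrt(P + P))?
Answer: -208 + 17*sqrt(14) ≈ -144.39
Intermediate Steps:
j(P) = (10 + P)*(P + sqrt(2)*sqrt(P)) (j(P) = (10 + P)*(P + sqrt(2*P)) = (10 + P)*(P + sqrt(2)*sqrt(P)))
(j(7) + (-104 - 223))*(3 + sqrt(0 + 1)*(-2)) = ((7**2 + 10*7 + sqrt(2)*7**(3/2) + 10*sqrt(2)*sqrt(7)) + (-104 - 223))*(3 + sqrt(0 + 1)*(-2)) = ((49 + 70 + sqrt(2)*(7*sqrt(7)) + 10*sqrt(14)) - 327)*(3 + sqrt(1)*(-2)) = ((49 + 70 + 7*sqrt(14) + 10*sqrt(14)) - 327)*(3 + 1*(-2)) = ((119 + 17*sqrt(14)) - 327)*(3 - 2) = (-208 + 17*sqrt(14))*1 = -208 + 17*sqrt(14)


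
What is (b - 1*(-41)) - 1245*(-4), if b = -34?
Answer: 4987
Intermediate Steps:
(b - 1*(-41)) - 1245*(-4) = (-34 - 1*(-41)) - 1245*(-4) = (-34 + 41) - 83*(-60) = 7 + 4980 = 4987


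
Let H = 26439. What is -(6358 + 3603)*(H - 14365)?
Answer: -120269114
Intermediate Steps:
-(6358 + 3603)*(H - 14365) = -(6358 + 3603)*(26439 - 14365) = -9961*12074 = -1*120269114 = -120269114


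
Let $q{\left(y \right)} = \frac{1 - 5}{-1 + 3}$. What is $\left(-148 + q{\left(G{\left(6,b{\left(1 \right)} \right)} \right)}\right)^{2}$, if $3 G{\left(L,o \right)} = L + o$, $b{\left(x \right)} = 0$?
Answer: $22500$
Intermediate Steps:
$G{\left(L,o \right)} = \frac{L}{3} + \frac{o}{3}$ ($G{\left(L,o \right)} = \frac{L + o}{3} = \frac{L}{3} + \frac{o}{3}$)
$q{\left(y \right)} = -2$ ($q{\left(y \right)} = - \frac{4}{2} = \left(-4\right) \frac{1}{2} = -2$)
$\left(-148 + q{\left(G{\left(6,b{\left(1 \right)} \right)} \right)}\right)^{2} = \left(-148 - 2\right)^{2} = \left(-150\right)^{2} = 22500$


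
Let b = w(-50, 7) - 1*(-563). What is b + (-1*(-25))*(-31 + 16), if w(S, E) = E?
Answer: 195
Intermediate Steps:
b = 570 (b = 7 - 1*(-563) = 7 + 563 = 570)
b + (-1*(-25))*(-31 + 16) = 570 + (-1*(-25))*(-31 + 16) = 570 + 25*(-15) = 570 - 375 = 195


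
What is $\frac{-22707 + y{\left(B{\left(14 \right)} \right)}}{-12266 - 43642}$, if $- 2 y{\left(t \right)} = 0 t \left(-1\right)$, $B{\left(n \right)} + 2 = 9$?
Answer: $\frac{2523}{6212} \approx 0.40615$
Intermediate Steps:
$B{\left(n \right)} = 7$ ($B{\left(n \right)} = -2 + 9 = 7$)
$y{\left(t \right)} = 0$ ($y{\left(t \right)} = - \frac{0 t \left(-1\right)}{2} = - \frac{0 \left(-1\right)}{2} = \left(- \frac{1}{2}\right) 0 = 0$)
$\frac{-22707 + y{\left(B{\left(14 \right)} \right)}}{-12266 - 43642} = \frac{-22707 + 0}{-12266 - 43642} = - \frac{22707}{-55908} = \left(-22707\right) \left(- \frac{1}{55908}\right) = \frac{2523}{6212}$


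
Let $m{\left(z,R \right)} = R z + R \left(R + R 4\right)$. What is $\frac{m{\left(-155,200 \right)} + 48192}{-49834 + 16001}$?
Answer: $- \frac{217192}{33833} \approx -6.4195$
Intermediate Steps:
$m{\left(z,R \right)} = 5 R^{2} + R z$ ($m{\left(z,R \right)} = R z + R \left(R + 4 R\right) = R z + R 5 R = R z + 5 R^{2} = 5 R^{2} + R z$)
$\frac{m{\left(-155,200 \right)} + 48192}{-49834 + 16001} = \frac{200 \left(-155 + 5 \cdot 200\right) + 48192}{-49834 + 16001} = \frac{200 \left(-155 + 1000\right) + 48192}{-33833} = \left(200 \cdot 845 + 48192\right) \left(- \frac{1}{33833}\right) = \left(169000 + 48192\right) \left(- \frac{1}{33833}\right) = 217192 \left(- \frac{1}{33833}\right) = - \frac{217192}{33833}$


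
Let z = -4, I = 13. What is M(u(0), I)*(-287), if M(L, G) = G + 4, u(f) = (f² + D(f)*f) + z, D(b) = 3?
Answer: -4879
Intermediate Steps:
u(f) = -4 + f² + 3*f (u(f) = (f² + 3*f) - 4 = -4 + f² + 3*f)
M(L, G) = 4 + G
M(u(0), I)*(-287) = (4 + 13)*(-287) = 17*(-287) = -4879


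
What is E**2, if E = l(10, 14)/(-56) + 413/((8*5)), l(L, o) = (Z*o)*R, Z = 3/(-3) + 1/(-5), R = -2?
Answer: 151321/1600 ≈ 94.576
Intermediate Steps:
Z = -6/5 (Z = 3*(-1/3) + 1*(-1/5) = -1 - 1/5 = -6/5 ≈ -1.2000)
l(L, o) = 12*o/5 (l(L, o) = -6*o/5*(-2) = 12*o/5)
E = 389/40 (E = ((12/5)*14)/(-56) + 413/((8*5)) = (168/5)*(-1/56) + 413/40 = -3/5 + 413*(1/40) = -3/5 + 413/40 = 389/40 ≈ 9.7250)
E**2 = (389/40)**2 = 151321/1600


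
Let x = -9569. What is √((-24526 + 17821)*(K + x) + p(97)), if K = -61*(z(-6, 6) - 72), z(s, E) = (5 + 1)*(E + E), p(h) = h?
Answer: √64160242 ≈ 8010.0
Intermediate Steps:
z(s, E) = 12*E (z(s, E) = 6*(2*E) = 12*E)
K = 0 (K = -61*(12*6 - 72) = -61*(72 - 72) = -61*0 = 0)
√((-24526 + 17821)*(K + x) + p(97)) = √((-24526 + 17821)*(0 - 9569) + 97) = √(-6705*(-9569) + 97) = √(64160145 + 97) = √64160242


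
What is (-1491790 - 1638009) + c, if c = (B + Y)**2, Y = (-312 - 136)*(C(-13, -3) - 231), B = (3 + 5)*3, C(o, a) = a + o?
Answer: 12246932601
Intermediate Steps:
B = 24 (B = 8*3 = 24)
Y = 110656 (Y = (-312 - 136)*((-3 - 13) - 231) = -448*(-16 - 231) = -448*(-247) = 110656)
c = 12250062400 (c = (24 + 110656)**2 = 110680**2 = 12250062400)
(-1491790 - 1638009) + c = (-1491790 - 1638009) + 12250062400 = -3129799 + 12250062400 = 12246932601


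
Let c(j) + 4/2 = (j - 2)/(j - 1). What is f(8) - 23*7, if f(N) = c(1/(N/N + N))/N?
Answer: -10303/64 ≈ -160.98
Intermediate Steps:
c(j) = -2 + (-2 + j)/(-1 + j) (c(j) = -2 + (j - 2)/(j - 1) = -2 + (-2 + j)/(-1 + j))
f(N) = -1/(N*(1 + N)*(-1 + 1/(1 + N))) (f(N) = (-1/((N/N + N)*(-1 + 1/(N/N + N))))/N = (-1/((1 + N)*(-1 + 1/(1 + N))))/N = -1/(N*(1 + N)*(-1 + 1/(1 + N))))
f(8) - 23*7 = 8⁻² - 23*7 = 1/64 - 161 = -10303/64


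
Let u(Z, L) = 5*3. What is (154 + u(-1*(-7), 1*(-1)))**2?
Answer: 28561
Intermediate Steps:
u(Z, L) = 15
(154 + u(-1*(-7), 1*(-1)))**2 = (154 + 15)**2 = 169**2 = 28561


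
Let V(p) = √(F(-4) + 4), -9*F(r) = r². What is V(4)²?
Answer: 20/9 ≈ 2.2222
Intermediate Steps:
F(r) = -r²/9
V(p) = 2*√5/3 (V(p) = √(-⅑*(-4)² + 4) = √(-⅑*16 + 4) = √(-16/9 + 4) = √(20/9) = 2*√5/3)
V(4)² = (2*√5/3)² = 20/9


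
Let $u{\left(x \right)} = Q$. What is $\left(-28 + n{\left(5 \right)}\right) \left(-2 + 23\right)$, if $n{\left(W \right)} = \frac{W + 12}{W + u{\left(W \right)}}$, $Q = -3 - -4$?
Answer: $- \frac{1057}{2} \approx -528.5$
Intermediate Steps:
$Q = 1$ ($Q = -3 + 4 = 1$)
$u{\left(x \right)} = 1$
$n{\left(W \right)} = \frac{12 + W}{1 + W}$ ($n{\left(W \right)} = \frac{W + 12}{W + 1} = \frac{12 + W}{1 + W}$)
$\left(-28 + n{\left(5 \right)}\right) \left(-2 + 23\right) = \left(-28 + \frac{12 + 5}{1 + 5}\right) \left(-2 + 23\right) = \left(-28 + \frac{1}{6} \cdot 17\right) 21 = \left(-28 + \frac{17}{6}\right) 21 = \left(- \frac{151}{6}\right) 21 = - \frac{1057}{2}$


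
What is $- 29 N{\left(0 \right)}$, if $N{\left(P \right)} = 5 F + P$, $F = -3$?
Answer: $435$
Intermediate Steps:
$N{\left(P \right)} = -15 + P$ ($N{\left(P \right)} = 5 \left(-3\right) + P = -15 + P$)
$- 29 N{\left(0 \right)} = - 29 \left(-15 + 0\right) = \left(-29\right) \left(-15\right) = 435$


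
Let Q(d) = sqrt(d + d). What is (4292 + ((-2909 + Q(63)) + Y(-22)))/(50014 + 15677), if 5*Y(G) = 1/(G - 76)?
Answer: 677669/32188590 + sqrt(14)/21897 ≈ 0.021224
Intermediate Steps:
Y(G) = 1/(5*(-76 + G)) (Y(G) = 1/(5*(G - 76)) = 1/(5*(-76 + G)))
Q(d) = sqrt(2)*sqrt(d) (Q(d) = sqrt(2*d) = sqrt(2)*sqrt(d))
(4292 + ((-2909 + Q(63)) + Y(-22)))/(50014 + 15677) = (4292 + ((-2909 + sqrt(2)*sqrt(63)) + 1/(5*(-76 - 22))))/(50014 + 15677) = (4292 + ((-2909 + sqrt(2)*(3*sqrt(7))) + (1/5)/(-98)))/65691 = (4292 + ((-2909 + 3*sqrt(14)) + (1/5)*(-1/98)))*(1/65691) = (4292 + ((-2909 + 3*sqrt(14)) - 1/490))*(1/65691) = (4292 + (-1425411/490 + 3*sqrt(14)))*(1/65691) = (677669/490 + 3*sqrt(14))*(1/65691) = 677669/32188590 + sqrt(14)/21897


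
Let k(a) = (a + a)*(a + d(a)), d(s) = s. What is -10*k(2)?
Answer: -160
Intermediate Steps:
k(a) = 4*a² (k(a) = (a + a)*(a + a) = (2*a)*(2*a) = 4*a²)
-10*k(2) = -40*2² = -40*4 = -10*16 = -160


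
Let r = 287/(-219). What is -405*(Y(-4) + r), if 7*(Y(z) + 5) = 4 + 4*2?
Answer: 951210/511 ≈ 1861.5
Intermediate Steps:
Y(z) = -23/7 (Y(z) = -5 + (4 + 4*2)/7 = -5 + (4 + 8)/7 = -5 + (1/7)*12 = -5 + 12/7 = -23/7)
r = -287/219 (r = 287*(-1/219) = -287/219 ≈ -1.3105)
-405*(Y(-4) + r) = -405*(-23/7 - 287/219) = -405*(-7046/1533) = 951210/511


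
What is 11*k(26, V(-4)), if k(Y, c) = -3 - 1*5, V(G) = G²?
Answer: -88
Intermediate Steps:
k(Y, c) = -8 (k(Y, c) = -3 - 5 = -8)
11*k(26, V(-4)) = 11*(-8) = -88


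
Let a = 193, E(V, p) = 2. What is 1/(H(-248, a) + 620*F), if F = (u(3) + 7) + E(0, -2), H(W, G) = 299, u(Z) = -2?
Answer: 1/4639 ≈ 0.00021556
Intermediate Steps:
F = 7 (F = (-2 + 7) + 2 = 5 + 2 = 7)
1/(H(-248, a) + 620*F) = 1/(299 + 620*7) = 1/(299 + 4340) = 1/4639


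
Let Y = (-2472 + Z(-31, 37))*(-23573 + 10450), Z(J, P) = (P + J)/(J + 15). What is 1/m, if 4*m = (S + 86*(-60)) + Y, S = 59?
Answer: 32/259519009 ≈ 1.2330e-7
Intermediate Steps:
Z(J, P) = (J + P)/(15 + J)
Y = 259559817/8 (Y = (-2472 + (-31 + 37)/(15 - 31))*(-23573 + 10450) = (-2472 + 6/(-16))*(-13123) = (-2472 - 1/16*6)*(-13123) = (-2472 - 3/8)*(-13123) = -19779/8*(-13123) = 259559817/8 ≈ 3.2445e+7)
m = 259519009/32 (m = ((59 + 86*(-60)) + 259559817/8)/4 = ((59 - 5160) + 259559817/8)/4 = (-5101 + 259559817/8)/4 = (¼)*(259519009/8) = 259519009/32 ≈ 8.1100e+6)
1/m = 1/(259519009/32) = 32/259519009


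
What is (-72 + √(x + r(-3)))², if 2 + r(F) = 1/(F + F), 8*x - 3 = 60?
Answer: (864 - √822)²/144 ≈ 4845.7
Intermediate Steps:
x = 63/8 (x = 3/8 + (⅛)*60 = 3/8 + 15/2 = 63/8 ≈ 7.8750)
r(F) = -2 + 1/(2*F) (r(F) = -2 + 1/(F + F) = -2 + 1/(2*F))
(-72 + √(x + r(-3)))² = (-72 + √(63/8 + (-2 + (½)/(-3))))² = (-72 + √(63/8 + (-2 + (½)*(-⅓))))² = (-72 + √(63/8 + (-2 - ⅙)))² = (-72 + √(63/8 - 13/6))² = (-72 + √(137/24))² = (-72 + √822/12)²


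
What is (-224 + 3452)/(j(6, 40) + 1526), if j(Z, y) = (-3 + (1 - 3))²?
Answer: 1076/517 ≈ 2.0812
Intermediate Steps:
j(Z, y) = 25 (j(Z, y) = (-3 - 2)² = (-5)² = 25)
(-224 + 3452)/(j(6, 40) + 1526) = (-224 + 3452)/(25 + 1526) = 3228/1551 = 3228*(1/1551) = 1076/517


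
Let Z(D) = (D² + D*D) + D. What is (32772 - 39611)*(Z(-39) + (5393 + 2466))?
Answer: -74285218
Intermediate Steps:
Z(D) = D + 2*D² (Z(D) = (D² + D²) + D = 2*D² + D = D + 2*D²)
(32772 - 39611)*(Z(-39) + (5393 + 2466)) = (32772 - 39611)*(-39*(1 + 2*(-39)) + (5393 + 2466)) = -6839*(-39*(1 - 78) + 7859) = -6839*(-39*(-77) + 7859) = -6839*(3003 + 7859) = -6839*10862 = -74285218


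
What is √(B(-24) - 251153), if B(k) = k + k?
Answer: I*√251201 ≈ 501.2*I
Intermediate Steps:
B(k) = 2*k
√(B(-24) - 251153) = √(2*(-24) - 251153) = √(-48 - 251153) = √(-251201) = I*√251201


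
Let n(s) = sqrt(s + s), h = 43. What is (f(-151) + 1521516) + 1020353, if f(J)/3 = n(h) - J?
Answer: 2542322 + 3*sqrt(86) ≈ 2.5423e+6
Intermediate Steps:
n(s) = sqrt(2)*sqrt(s) (n(s) = sqrt(2*s) = sqrt(2)*sqrt(s))
f(J) = -3*J + 3*sqrt(86) (f(J) = 3*(sqrt(2)*sqrt(43) - J) = 3*(sqrt(86) - J) = -3*J + 3*sqrt(86))
(f(-151) + 1521516) + 1020353 = ((-3*(-151) + 3*sqrt(86)) + 1521516) + 1020353 = ((453 + 3*sqrt(86)) + 1521516) + 1020353 = (1521969 + 3*sqrt(86)) + 1020353 = 2542322 + 3*sqrt(86)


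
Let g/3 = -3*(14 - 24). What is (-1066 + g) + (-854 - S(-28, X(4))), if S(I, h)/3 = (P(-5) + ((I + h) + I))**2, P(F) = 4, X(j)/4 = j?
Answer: -5718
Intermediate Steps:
g = 90 (g = 3*(-3*(14 - 24)) = 3*(-3*(-10)) = 3*30 = 90)
X(j) = 4*j
S(I, h) = 3*(4 + h + 2*I)**2 (S(I, h) = 3*(4 + ((I + h) + I))**2 = 3*(4 + (h + 2*I))**2 = 3*(4 + h + 2*I)**2)
(-1066 + g) + (-854 - S(-28, X(4))) = (-1066 + 90) + (-854 - 3*(4 + 4*4 + 2*(-28))**2) = -976 + (-854 - 3*(4 + 16 - 56)**2) = -976 + (-854 - 3*(-36)**2) = -976 + (-854 - 3*1296) = -976 + (-854 - 1*3888) = -976 + (-854 - 3888) = -976 - 4742 = -5718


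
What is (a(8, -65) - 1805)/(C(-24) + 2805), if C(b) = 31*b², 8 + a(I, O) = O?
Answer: -626/6887 ≈ -0.090896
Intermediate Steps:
a(I, O) = -8 + O
(a(8, -65) - 1805)/(C(-24) + 2805) = ((-8 - 65) - 1805)/(31*(-24)² + 2805) = (-73 - 1805)/(31*576 + 2805) = -1878/(17856 + 2805) = -1878/20661 = -1878*1/20661 = -626/6887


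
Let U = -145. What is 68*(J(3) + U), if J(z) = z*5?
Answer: -8840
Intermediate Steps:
J(z) = 5*z
68*(J(3) + U) = 68*(5*3 - 145) = 68*(15 - 145) = 68*(-130) = -8840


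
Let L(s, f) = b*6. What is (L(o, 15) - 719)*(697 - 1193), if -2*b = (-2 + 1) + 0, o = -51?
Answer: 355136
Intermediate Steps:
b = 1/2 (b = -((-2 + 1) + 0)/2 = -(-1 + 0)/2 = -1/2*(-1) = 1/2 ≈ 0.50000)
L(s, f) = 3 (L(s, f) = (1/2)*6 = 3)
(L(o, 15) - 719)*(697 - 1193) = (3 - 719)*(697 - 1193) = -716*(-496) = 355136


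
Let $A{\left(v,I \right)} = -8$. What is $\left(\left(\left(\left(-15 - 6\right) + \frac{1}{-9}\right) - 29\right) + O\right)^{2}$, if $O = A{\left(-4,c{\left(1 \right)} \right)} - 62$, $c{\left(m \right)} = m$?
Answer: $\frac{1168561}{81} \approx 14427.0$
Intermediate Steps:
$O = -70$ ($O = -8 - 62 = -70$)
$\left(\left(\left(\left(-15 - 6\right) + \frac{1}{-9}\right) - 29\right) + O\right)^{2} = \left(\left(\left(\left(-15 - 6\right) + \frac{1}{-9}\right) - 29\right) - 70\right)^{2} = \left(\left(\left(-21 - \frac{1}{9}\right) - 29\right) - 70\right)^{2} = \left(\left(- \frac{190}{9} - 29\right) - 70\right)^{2} = \left(- \frac{451}{9} - 70\right)^{2} = \left(- \frac{1081}{9}\right)^{2} = \frac{1168561}{81}$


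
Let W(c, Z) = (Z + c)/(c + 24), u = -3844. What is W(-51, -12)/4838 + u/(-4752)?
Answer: 2326045/2873772 ≈ 0.80940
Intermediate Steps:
W(c, Z) = (Z + c)/(24 + c)
W(-51, -12)/4838 + u/(-4752) = ((-12 - 51)/(24 - 51))/4838 - 3844/(-4752) = (-63/(-27))*(1/4838) - 3844*(-1/4752) = -1/27*(-63)*(1/4838) + 961/1188 = (7/3)*(1/4838) + 961/1188 = 7/14514 + 961/1188 = 2326045/2873772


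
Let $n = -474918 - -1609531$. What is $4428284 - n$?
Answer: $3293671$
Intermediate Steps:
$n = 1134613$ ($n = -474918 + 1609531 = 1134613$)
$4428284 - n = 4428284 - 1134613 = 3293671$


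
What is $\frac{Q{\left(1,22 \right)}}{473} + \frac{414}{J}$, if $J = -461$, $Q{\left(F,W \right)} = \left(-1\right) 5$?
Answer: $- \frac{198127}{218053} \approx -0.90862$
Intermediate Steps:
$Q{\left(F,W \right)} = -5$
$\frac{Q{\left(1,22 \right)}}{473} + \frac{414}{J} = - \frac{5}{473} + \frac{414}{-461} = \left(-5\right) \frac{1}{473} + 414 \left(- \frac{1}{461}\right) = - \frac{5}{473} - \frac{414}{461} = - \frac{198127}{218053}$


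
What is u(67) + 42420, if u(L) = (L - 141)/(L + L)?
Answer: 2842103/67 ≈ 42419.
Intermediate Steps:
u(L) = (-141 + L)/(2*L) (u(L) = (-141 + L)/((2*L)) = (-141 + L)*(1/(2*L)) = (-141 + L)/(2*L))
u(67) + 42420 = (½)*(-141 + 67)/67 + 42420 = (½)*(1/67)*(-74) + 42420 = -37/67 + 42420 = 2842103/67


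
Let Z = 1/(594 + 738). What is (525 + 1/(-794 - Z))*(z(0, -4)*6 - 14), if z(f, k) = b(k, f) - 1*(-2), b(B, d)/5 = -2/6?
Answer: -6662920716/1057609 ≈ -6300.0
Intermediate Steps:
b(B, d) = -5/3 (b(B, d) = 5*(-2/6) = 5*(-2*⅙) = 5*(-⅓) = -5/3)
z(f, k) = ⅓ (z(f, k) = -5/3 - 1*(-2) = -5/3 + 2 = ⅓)
Z = 1/1332 ≈ 0.00075075
(525 + 1/(-794 - Z))*(z(0, -4)*6 - 14) = (525 + 1/(-794 - 1*1/1332))*((⅓)*6 - 14) = (525 + 1/(-794 - 1/1332))*(2 - 14) = (525 + 1/(-1057609/1332))*(-12) = (525 - 1332/1057609)*(-12) = (555243393/1057609)*(-12) = -6662920716/1057609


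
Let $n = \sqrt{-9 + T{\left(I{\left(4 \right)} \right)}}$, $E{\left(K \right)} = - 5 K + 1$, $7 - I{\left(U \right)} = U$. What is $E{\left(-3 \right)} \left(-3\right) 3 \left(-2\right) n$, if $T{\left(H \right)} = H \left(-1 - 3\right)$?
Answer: $288 i \sqrt{21} \approx 1319.8 i$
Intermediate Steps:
$I{\left(U \right)} = 7 - U$
$T{\left(H \right)} = - 4 H$ ($T{\left(H \right)} = H \left(-4\right) = - 4 H$)
$E{\left(K \right)} = 1 - 5 K$
$n = i \sqrt{21}$ ($n = \sqrt{-9 - 4 \left(7 - 4\right)} = \sqrt{-9 - 12} = \sqrt{-21} = i \sqrt{21} \approx 4.5826 i$)
$E{\left(-3 \right)} \left(-3\right) 3 \left(-2\right) n = \left(1 - -15\right) \left(-3\right) 3 \left(-2\right) i \sqrt{21} = \left(1 + 15\right) \left(-3\right) \left(-6\right) i \sqrt{21} = 16 \left(-3\right) \left(-6\right) i \sqrt{21} = \left(-48\right) \left(-6\right) i \sqrt{21} = 288 i \sqrt{21}$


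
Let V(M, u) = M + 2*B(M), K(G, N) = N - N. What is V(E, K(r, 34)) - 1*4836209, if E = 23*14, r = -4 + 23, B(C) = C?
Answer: -4835243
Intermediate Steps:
r = 19
E = 322
K(G, N) = 0
V(M, u) = 3*M (V(M, u) = M + 2*M = 3*M)
V(E, K(r, 34)) - 1*4836209 = 3*322 - 1*4836209 = 966 - 4836209 = -4835243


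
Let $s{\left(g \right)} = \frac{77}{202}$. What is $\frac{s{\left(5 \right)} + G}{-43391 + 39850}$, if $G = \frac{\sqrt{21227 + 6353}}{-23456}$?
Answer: $- \frac{77}{715282} + \frac{\sqrt{6895}}{41528848} \approx -0.00010565$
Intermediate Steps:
$s{\left(g \right)} = \frac{77}{202}$ ($s{\left(g \right)} = 77 \cdot \frac{1}{202} = \frac{77}{202}$)
$G = - \frac{\sqrt{6895}}{11728}$ ($G = \sqrt{27580} \left(- \frac{1}{23456}\right) = 2 \sqrt{6895} \left(- \frac{1}{23456}\right) = - \frac{\sqrt{6895}}{11728} \approx -0.0070802$)
$\frac{s{\left(5 \right)} + G}{-43391 + 39850} = \frac{\frac{77}{202} - \frac{\sqrt{6895}}{11728}}{-43391 + 39850} = \frac{\frac{77}{202} - \frac{\sqrt{6895}}{11728}}{-3541} = \left(\frac{77}{202} - \frac{\sqrt{6895}}{11728}\right) \left(- \frac{1}{3541}\right) = - \frac{77}{715282} + \frac{\sqrt{6895}}{41528848}$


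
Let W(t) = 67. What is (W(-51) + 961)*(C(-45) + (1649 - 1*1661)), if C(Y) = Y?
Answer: -58596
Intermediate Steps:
(W(-51) + 961)*(C(-45) + (1649 - 1*1661)) = (67 + 961)*(-45 + (1649 - 1*1661)) = 1028*(-45 + (1649 - 1661)) = 1028*(-45 - 12) = 1028*(-57) = -58596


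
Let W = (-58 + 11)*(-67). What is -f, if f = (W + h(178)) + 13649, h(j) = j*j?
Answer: -48482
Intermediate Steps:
h(j) = j**2
W = 3149 (W = -47*(-67) = 3149)
f = 48482 (f = (3149 + 178**2) + 13649 = (3149 + 31684) + 13649 = 34833 + 13649 = 48482)
-f = -1*48482 = -48482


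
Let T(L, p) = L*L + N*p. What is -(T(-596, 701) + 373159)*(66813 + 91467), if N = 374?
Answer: -156784095720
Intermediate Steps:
T(L, p) = L² + 374*p (T(L, p) = L*L + 374*p = L² + 374*p)
-(T(-596, 701) + 373159)*(66813 + 91467) = -(((-596)² + 374*701) + 373159)*(66813 + 91467) = -((355216 + 262174) + 373159)*158280 = -(617390 + 373159)*158280 = -990549*158280 = -1*156784095720 = -156784095720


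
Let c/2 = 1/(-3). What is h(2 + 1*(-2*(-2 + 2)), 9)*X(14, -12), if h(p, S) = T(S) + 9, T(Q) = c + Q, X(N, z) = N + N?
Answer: 1456/3 ≈ 485.33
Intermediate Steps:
c = -⅔ (c = 2/(-3) = 2*(-⅓) = -⅔ ≈ -0.66667)
X(N, z) = 2*N
T(Q) = -⅔ + Q
h(p, S) = 25/3 + S (h(p, S) = (-⅔ + S) + 9 = 25/3 + S)
h(2 + 1*(-2*(-2 + 2)), 9)*X(14, -12) = (25/3 + 9)*(2*14) = (52/3)*28 = 1456/3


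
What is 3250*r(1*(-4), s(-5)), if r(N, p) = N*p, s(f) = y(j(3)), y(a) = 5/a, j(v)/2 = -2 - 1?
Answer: 32500/3 ≈ 10833.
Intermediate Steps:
j(v) = -6 (j(v) = 2*(-2 - 1) = 2*(-3) = -6)
s(f) = -5/6 (s(f) = 5/(-6) = 5*(-1/6) = -5/6)
3250*r(1*(-4), s(-5)) = 3250*((1*(-4))*(-5/6)) = 3250*(-4*(-5/6)) = 3250*(10/3) = 32500/3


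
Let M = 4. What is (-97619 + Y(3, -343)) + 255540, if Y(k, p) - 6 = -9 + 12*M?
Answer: 157966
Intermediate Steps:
Y(k, p) = 45 (Y(k, p) = 6 + (-9 + 12*4) = 6 + (-9 + 48) = 6 + 39 = 45)
(-97619 + Y(3, -343)) + 255540 = (-97619 + 45) + 255540 = -97574 + 255540 = 157966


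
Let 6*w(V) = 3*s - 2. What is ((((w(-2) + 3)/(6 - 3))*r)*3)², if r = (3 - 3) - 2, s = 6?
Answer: 1156/9 ≈ 128.44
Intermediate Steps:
w(V) = 8/3 (w(V) = (3*6 - 2)/6 = (18 - 2)/6 = (⅙)*16 = 8/3)
r = -2 (r = 0 - 2 = -2)
((((w(-2) + 3)/(6 - 3))*r)*3)² = ((((8/3 + 3)/(6 - 3))*(-2))*3)² = ((((17/3)/3)*(-2))*3)² = ((((17/3)*(⅓))*(-2))*3)² = (((17/9)*(-2))*3)² = (-34/9*3)² = (-34/3)² = 1156/9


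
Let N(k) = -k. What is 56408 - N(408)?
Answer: 56816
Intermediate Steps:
56408 - N(408) = 56408 - (-1)*408 = 56408 - 1*(-408) = 56408 + 408 = 56816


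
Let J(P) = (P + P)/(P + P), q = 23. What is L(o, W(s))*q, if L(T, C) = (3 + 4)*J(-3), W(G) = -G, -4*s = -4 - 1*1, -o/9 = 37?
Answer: 161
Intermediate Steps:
o = -333 (o = -9*37 = -333)
s = 5/4 (s = -(-4 - 1*1)/4 = -(-4 - 1)/4 = -1/4*(-5) = 5/4 ≈ 1.2500)
J(P) = 1 (J(P) = (2*P)/((2*P)) = (2*P)*(1/(2*P)) = 1)
L(T, C) = 7 (L(T, C) = (3 + 4)*1 = 7*1 = 7)
L(o, W(s))*q = 7*23 = 161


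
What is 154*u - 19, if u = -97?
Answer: -14957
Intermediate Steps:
154*u - 19 = 154*(-97) - 19 = -14938 - 19 = -14957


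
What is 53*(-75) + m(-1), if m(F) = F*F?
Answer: -3974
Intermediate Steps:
m(F) = F²
53*(-75) + m(-1) = 53*(-75) + (-1)² = -3975 + 1 = -3974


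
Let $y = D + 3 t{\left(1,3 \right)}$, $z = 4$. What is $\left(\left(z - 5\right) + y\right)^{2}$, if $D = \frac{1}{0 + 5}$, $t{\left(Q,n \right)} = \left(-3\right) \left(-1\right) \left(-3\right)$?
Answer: $\frac{19321}{25} \approx 772.84$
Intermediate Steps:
$t{\left(Q,n \right)} = -9$ ($t{\left(Q,n \right)} = 3 \left(-3\right) = -9$)
$D = \frac{1}{5} \approx 0.2$
$y = - \frac{134}{5}$ ($y = \frac{1}{5} + 3 \left(-9\right) = \frac{1}{5} - 27 = - \frac{134}{5} \approx -26.8$)
$\left(\left(z - 5\right) + y\right)^{2} = \left(\left(4 - 5\right) - \frac{134}{5}\right)^{2} = \left(-1 - \frac{134}{5}\right)^{2} = \left(- \frac{139}{5}\right)^{2} = \frac{19321}{25}$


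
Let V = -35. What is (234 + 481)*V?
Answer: -25025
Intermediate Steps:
(234 + 481)*V = (234 + 481)*(-35) = 715*(-35) = -25025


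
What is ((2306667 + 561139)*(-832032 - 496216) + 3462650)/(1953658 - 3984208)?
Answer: 1904577060619/1015275 ≈ 1.8759e+6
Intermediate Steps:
((2306667 + 561139)*(-832032 - 496216) + 3462650)/(1953658 - 3984208) = (2867806*(-1328248) + 3462650)/(-2030550) = (-3809157583888 + 3462650)*(-1/2030550) = -3809154121238*(-1/2030550) = 1904577060619/1015275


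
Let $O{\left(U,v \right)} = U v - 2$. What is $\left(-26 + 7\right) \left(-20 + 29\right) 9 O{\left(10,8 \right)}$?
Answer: $-120042$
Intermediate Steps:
$O{\left(U,v \right)} = -2 + U v$
$\left(-26 + 7\right) \left(-20 + 29\right) 9 O{\left(10,8 \right)} = \left(-26 + 7\right) \left(-20 + 29\right) 9 \left(-2 + 10 \cdot 8\right) = \left(-19\right) 9 \cdot 9 \left(-2 + 80\right) = \left(-171\right) 9 \cdot 78 = \left(-1539\right) 78 = -120042$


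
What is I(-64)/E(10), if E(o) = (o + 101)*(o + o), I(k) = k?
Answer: -16/555 ≈ -0.028829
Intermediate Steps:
E(o) = 2*o*(101 + o) (E(o) = (101 + o)*(2*o) = 2*o*(101 + o))
I(-64)/E(10) = -64*1/(20*(101 + 10)) = -64/(2*10*111) = -64/2220 = -64*1/2220 = -16/555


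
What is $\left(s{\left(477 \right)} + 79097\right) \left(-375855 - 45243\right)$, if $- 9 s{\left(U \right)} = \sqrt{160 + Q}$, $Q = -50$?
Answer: $-33307588506 + \frac{140366 \sqrt{110}}{3} \approx -3.3307 \cdot 10^{10}$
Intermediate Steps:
$s{\left(U \right)} = - \frac{\sqrt{110}}{9}$ ($s{\left(U \right)} = - \frac{\sqrt{160 - 50}}{9} = - \frac{\sqrt{110}}{9}$)
$\left(s{\left(477 \right)} + 79097\right) \left(-375855 - 45243\right) = \left(- \frac{\sqrt{110}}{9} + 79097\right) \left(-375855 - 45243\right) = \left(79097 - \frac{\sqrt{110}}{9}\right) \left(-421098\right) = -33307588506 + \frac{140366 \sqrt{110}}{3}$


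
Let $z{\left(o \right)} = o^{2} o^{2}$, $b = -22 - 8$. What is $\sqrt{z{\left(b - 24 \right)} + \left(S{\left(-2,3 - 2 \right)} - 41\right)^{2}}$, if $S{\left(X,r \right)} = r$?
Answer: $4 \sqrt{531541} \approx 2916.3$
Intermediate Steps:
$b = -30$ ($b = -22 - 8 = -30$)
$z{\left(o \right)} = o^{4}$
$\sqrt{z{\left(b - 24 \right)} + \left(S{\left(-2,3 - 2 \right)} - 41\right)^{2}} = \sqrt{\left(-30 - 24\right)^{4} + \left(\left(3 - 2\right) - 41\right)^{2}} = \sqrt{\left(-30 - 24\right)^{4} + \left(1 - 41\right)^{2}} = \sqrt{\left(-54\right)^{4} + \left(-40\right)^{2}} = \sqrt{8503056 + 1600} = \sqrt{8504656} = 4 \sqrt{531541}$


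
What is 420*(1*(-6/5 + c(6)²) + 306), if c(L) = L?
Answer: 143136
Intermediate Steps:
420*(1*(-6/5 + c(6)²) + 306) = 420*(1*(-6/5 + 6²) + 306) = 420*(1*(-6*⅕ + 36) + 306) = 420*(1*(-6/5 + 36) + 306) = 420*(1*(174/5) + 306) = 420*(174/5 + 306) = 420*(1704/5) = 143136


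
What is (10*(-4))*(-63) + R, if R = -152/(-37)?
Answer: 93392/37 ≈ 2524.1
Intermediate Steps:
R = 152/37 (R = -152*(-1/37) = 152/37 ≈ 4.1081)
(10*(-4))*(-63) + R = (10*(-4))*(-63) + 152/37 = -40*(-63) + 152/37 = 2520 + 152/37 = 93392/37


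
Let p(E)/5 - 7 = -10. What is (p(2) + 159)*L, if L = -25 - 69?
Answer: -13536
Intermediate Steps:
p(E) = -15 (p(E) = 35 + 5*(-10) = 35 - 50 = -15)
L = -94
(p(2) + 159)*L = (-15 + 159)*(-94) = 144*(-94) = -13536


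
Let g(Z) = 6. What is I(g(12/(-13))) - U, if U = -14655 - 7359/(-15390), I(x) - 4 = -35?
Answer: 75018667/5130 ≈ 14624.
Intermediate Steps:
I(x) = -31 (I(x) = 4 - 35 = -31)
U = -75177697/5130 (U = -14655 - 7359*(-1/15390) = -14655 + 2453/5130 = -75177697/5130 ≈ -14655.)
I(g(12/(-13))) - U = -31 - 1*(-75177697/5130) = -31 + 75177697/5130 = 75018667/5130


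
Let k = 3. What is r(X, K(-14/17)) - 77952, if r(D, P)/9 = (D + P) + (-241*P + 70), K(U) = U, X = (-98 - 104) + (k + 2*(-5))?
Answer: -1316211/17 ≈ -77424.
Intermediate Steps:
X = -209 (X = (-98 - 104) + (3 + 2*(-5)) = -202 + (3 - 10) = -202 - 7 = -209)
r(D, P) = 630 - 2160*P + 9*D (r(D, P) = 9*((D + P) + (-241*P + 70)) = 9*((D + P) + (70 - 241*P)) = 9*(70 + D - 240*P) = 630 - 2160*P + 9*D)
r(X, K(-14/17)) - 77952 = (630 - (-30240)/17 + 9*(-209)) - 77952 = (630 - (-30240)/17 - 1881) - 77952 = (630 - 2160*(-14/17) - 1881) - 77952 = (630 + 30240/17 - 1881) - 77952 = 8973/17 - 77952 = -1316211/17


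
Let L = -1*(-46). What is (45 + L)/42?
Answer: 13/6 ≈ 2.1667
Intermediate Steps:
L = 46
(45 + L)/42 = (45 + 46)/42 = 91*(1/42) = 13/6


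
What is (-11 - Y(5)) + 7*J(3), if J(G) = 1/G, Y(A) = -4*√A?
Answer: -26/3 + 4*√5 ≈ 0.27761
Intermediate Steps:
(-11 - Y(5)) + 7*J(3) = (-11 - (-4)*√5) + 7/3 = (-11 + 4*√5) + 7*(⅓) = (-11 + 4*√5) + 7/3 = -26/3 + 4*√5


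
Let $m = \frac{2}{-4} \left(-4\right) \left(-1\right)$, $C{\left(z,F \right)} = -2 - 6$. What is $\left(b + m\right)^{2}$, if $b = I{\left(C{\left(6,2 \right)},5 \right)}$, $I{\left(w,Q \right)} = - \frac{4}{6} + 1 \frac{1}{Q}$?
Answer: $\frac{1369}{225} \approx 6.0844$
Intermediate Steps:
$C{\left(z,F \right)} = -8$ ($C{\left(z,F \right)} = -2 - 6 = -8$)
$I{\left(w,Q \right)} = - \frac{2}{3} + \frac{1}{Q}$ ($I{\left(w,Q \right)} = \left(-4\right) \frac{1}{6} + \frac{1}{Q} = - \frac{2}{3} + \frac{1}{Q}$)
$b = - \frac{7}{15}$ ($b = - \frac{2}{3} + \frac{1}{5} = - \frac{7}{15} \approx -0.46667$)
$m = -2$ ($m = 2 \left(- \frac{1}{4}\right) \left(-4\right) \left(-1\right) = \left(- \frac{1}{2}\right) \left(-4\right) \left(-1\right) = 2 \left(-1\right) = -2$)
$\left(b + m\right)^{2} = \left(- \frac{7}{15} - 2\right)^{2} = \left(- \frac{37}{15}\right)^{2} = \frac{1369}{225}$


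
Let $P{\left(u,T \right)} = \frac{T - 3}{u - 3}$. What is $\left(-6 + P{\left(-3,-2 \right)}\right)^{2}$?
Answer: $\frac{961}{36} \approx 26.694$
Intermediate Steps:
$P{\left(u,T \right)} = \frac{-3 + T}{-3 + u}$
$\left(-6 + P{\left(-3,-2 \right)}\right)^{2} = \left(-6 + \frac{-3 - 2}{-3 - 3}\right)^{2} = \left(-6 + \frac{1}{-6} \left(-5\right)\right)^{2} = \left(-6 - - \frac{5}{6}\right)^{2} = \left(-6 + \frac{5}{6}\right)^{2} = \left(- \frac{31}{6}\right)^{2} = \frac{961}{36}$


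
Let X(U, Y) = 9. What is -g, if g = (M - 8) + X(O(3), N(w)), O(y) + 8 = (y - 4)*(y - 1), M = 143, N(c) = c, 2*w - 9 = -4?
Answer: -144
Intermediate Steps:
w = 5/2 (w = 9/2 + (1/2)*(-4) = 9/2 - 2 = 5/2 ≈ 2.5000)
O(y) = -8 + (-1 + y)*(-4 + y) (O(y) = -8 + (y - 4)*(y - 1) = -8 + (-4 + y)*(-1 + y) = -8 + (-1 + y)*(-4 + y))
g = 144 (g = (143 - 8) + 9 = 135 + 9 = 144)
-g = -1*144 = -144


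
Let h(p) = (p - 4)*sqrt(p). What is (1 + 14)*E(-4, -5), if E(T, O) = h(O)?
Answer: -135*I*sqrt(5) ≈ -301.87*I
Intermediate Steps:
h(p) = sqrt(p)*(-4 + p) (h(p) = (-4 + p)*sqrt(p) = sqrt(p)*(-4 + p))
E(T, O) = sqrt(O)*(-4 + O)
(1 + 14)*E(-4, -5) = (1 + 14)*(sqrt(-5)*(-4 - 5)) = 15*((I*sqrt(5))*(-9)) = 15*(-9*I*sqrt(5)) = -135*I*sqrt(5)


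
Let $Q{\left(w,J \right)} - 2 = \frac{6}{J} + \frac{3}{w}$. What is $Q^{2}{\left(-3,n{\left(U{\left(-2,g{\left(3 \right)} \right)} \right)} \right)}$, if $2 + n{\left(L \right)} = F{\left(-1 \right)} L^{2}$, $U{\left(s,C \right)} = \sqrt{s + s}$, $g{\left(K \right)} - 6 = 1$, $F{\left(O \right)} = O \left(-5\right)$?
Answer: $\frac{64}{121} \approx 0.52893$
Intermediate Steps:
$F{\left(O \right)} = - 5 O$
$g{\left(K \right)} = 7$ ($g{\left(K \right)} = 6 + 1 = 7$)
$U{\left(s,C \right)} = \sqrt{2} \sqrt{s}$ ($U{\left(s,C \right)} = \sqrt{2 s} = \sqrt{2} \sqrt{s}$)
$n{\left(L \right)} = -2 + 5 L^{2}$ ($n{\left(L \right)} = -2 + \left(-5\right) \left(-1\right) L^{2} = -2 + 5 L^{2}$)
$Q{\left(w,J \right)} = 2 + \frac{3}{w} + \frac{6}{J}$ ($Q{\left(w,J \right)} = 2 + \left(\frac{6}{J} + \frac{3}{w}\right) = 2 + \left(\frac{3}{w} + \frac{6}{J}\right) = 2 + \frac{3}{w} + \frac{6}{J}$)
$Q^{2}{\left(-3,n{\left(U{\left(-2,g{\left(3 \right)} \right)} \right)} \right)} = \left(2 + \frac{3}{-3} + \frac{6}{-2 + 5 \left(\sqrt{2} \sqrt{-2}\right)^{2}}\right)^{2} = \left(2 + 3 \left(- \frac{1}{3}\right) + \frac{6}{-2 + 5 \left(\sqrt{2} i \sqrt{2}\right)^{2}}\right)^{2} = \left(2 - 1 + \frac{6}{-2 + 5 \left(2 i\right)^{2}}\right)^{2} = \left(2 - 1 + \frac{6}{-2 + 5 \left(-4\right)}\right)^{2} = \left(2 - 1 + \frac{6}{-2 - 20}\right)^{2} = \left(2 - 1 + \frac{6}{-22}\right)^{2} = \left(2 - 1 + 6 \left(- \frac{1}{22}\right)\right)^{2} = \left(2 - 1 - \frac{3}{11}\right)^{2} = \left(\frac{8}{11}\right)^{2} = \frac{64}{121}$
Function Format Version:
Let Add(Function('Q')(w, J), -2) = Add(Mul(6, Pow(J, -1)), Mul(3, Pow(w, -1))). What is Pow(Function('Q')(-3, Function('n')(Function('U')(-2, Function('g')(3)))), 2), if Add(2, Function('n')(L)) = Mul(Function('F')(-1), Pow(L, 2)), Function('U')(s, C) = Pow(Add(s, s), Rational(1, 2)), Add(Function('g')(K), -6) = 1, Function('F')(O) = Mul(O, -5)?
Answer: Rational(64, 121) ≈ 0.52893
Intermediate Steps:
Function('F')(O) = Mul(-5, O)
Function('g')(K) = 7 (Function('g')(K) = Add(6, 1) = 7)
Function('U')(s, C) = Mul(Pow(2, Rational(1, 2)), Pow(s, Rational(1, 2))) (Function('U')(s, C) = Pow(Mul(2, s), Rational(1, 2)) = Mul(Pow(2, Rational(1, 2)), Pow(s, Rational(1, 2))))
Function('n')(L) = Add(-2, Mul(5, Pow(L, 2))) (Function('n')(L) = Add(-2, Mul(Mul(-5, -1), Pow(L, 2))) = Add(-2, Mul(5, Pow(L, 2))))
Function('Q')(w, J) = Add(2, Mul(3, Pow(w, -1)), Mul(6, Pow(J, -1))) (Function('Q')(w, J) = Add(2, Add(Mul(6, Pow(J, -1)), Mul(3, Pow(w, -1)))) = Add(2, Add(Mul(3, Pow(w, -1)), Mul(6, Pow(J, -1)))) = Add(2, Mul(3, Pow(w, -1)), Mul(6, Pow(J, -1))))
Pow(Function('Q')(-3, Function('n')(Function('U')(-2, Function('g')(3)))), 2) = Pow(Add(2, Mul(3, Pow(-3, -1)), Mul(6, Pow(Add(-2, Mul(5, Pow(Mul(Pow(2, Rational(1, 2)), Pow(-2, Rational(1, 2))), 2))), -1))), 2) = Pow(Add(2, Mul(3, Rational(-1, 3)), Mul(6, Pow(Add(-2, Mul(5, Pow(Mul(Pow(2, Rational(1, 2)), Mul(I, Pow(2, Rational(1, 2)))), 2))), -1))), 2) = Pow(Add(2, -1, Mul(6, Pow(Add(-2, Mul(5, Pow(Mul(2, I), 2))), -1))), 2) = Pow(Add(2, -1, Mul(6, Pow(Add(-2, Mul(5, -4)), -1))), 2) = Pow(Add(2, -1, Mul(6, Pow(Add(-2, -20), -1))), 2) = Pow(Add(2, -1, Mul(6, Pow(-22, -1))), 2) = Pow(Add(2, -1, Mul(6, Rational(-1, 22))), 2) = Pow(Add(2, -1, Rational(-3, 11)), 2) = Pow(Rational(8, 11), 2) = Rational(64, 121)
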